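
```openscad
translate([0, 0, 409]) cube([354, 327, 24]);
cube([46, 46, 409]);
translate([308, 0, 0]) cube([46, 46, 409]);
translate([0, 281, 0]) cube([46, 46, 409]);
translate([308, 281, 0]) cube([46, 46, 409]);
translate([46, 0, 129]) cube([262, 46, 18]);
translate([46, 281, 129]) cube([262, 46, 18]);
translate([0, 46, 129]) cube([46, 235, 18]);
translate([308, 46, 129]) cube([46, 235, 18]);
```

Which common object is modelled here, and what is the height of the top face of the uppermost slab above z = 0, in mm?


A stool. The seat height is 433 mm.

A 354×327×24 slab at z = 409 on four corner posts — a stool. The seat top is 409 + 24 = 433 mm.


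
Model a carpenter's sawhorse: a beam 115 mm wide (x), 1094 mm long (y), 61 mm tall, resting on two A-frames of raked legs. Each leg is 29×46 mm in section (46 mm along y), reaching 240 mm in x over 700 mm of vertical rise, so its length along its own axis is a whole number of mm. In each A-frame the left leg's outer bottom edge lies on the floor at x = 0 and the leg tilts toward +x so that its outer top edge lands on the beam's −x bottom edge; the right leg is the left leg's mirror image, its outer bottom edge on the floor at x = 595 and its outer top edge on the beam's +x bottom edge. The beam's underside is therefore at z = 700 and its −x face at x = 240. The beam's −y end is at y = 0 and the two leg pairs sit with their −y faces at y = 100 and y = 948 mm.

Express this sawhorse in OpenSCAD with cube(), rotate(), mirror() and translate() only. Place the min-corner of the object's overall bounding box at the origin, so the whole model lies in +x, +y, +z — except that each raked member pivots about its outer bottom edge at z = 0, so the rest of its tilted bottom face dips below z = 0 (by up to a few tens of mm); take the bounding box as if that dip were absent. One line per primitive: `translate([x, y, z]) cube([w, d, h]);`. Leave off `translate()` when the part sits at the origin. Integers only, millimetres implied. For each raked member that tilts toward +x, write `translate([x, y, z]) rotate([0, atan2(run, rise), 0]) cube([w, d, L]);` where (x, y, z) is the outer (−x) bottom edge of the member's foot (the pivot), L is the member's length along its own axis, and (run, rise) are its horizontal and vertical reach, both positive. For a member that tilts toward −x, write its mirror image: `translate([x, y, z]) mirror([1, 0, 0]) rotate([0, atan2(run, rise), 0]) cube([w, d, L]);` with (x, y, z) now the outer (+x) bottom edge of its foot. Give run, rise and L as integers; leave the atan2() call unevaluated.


translate([240, 0, 700]) cube([115, 1094, 61]);
translate([0, 100, 0]) rotate([0, atan2(240, 700), 0]) cube([29, 46, 740]);
translate([595, 100, 0]) mirror([1, 0, 0]) rotate([0, atan2(240, 700), 0]) cube([29, 46, 740]);
translate([0, 948, 0]) rotate([0, atan2(240, 700), 0]) cube([29, 46, 740]);
translate([595, 948, 0]) mirror([1, 0, 0]) rotate([0, atan2(240, 700), 0]) cube([29, 46, 740]);


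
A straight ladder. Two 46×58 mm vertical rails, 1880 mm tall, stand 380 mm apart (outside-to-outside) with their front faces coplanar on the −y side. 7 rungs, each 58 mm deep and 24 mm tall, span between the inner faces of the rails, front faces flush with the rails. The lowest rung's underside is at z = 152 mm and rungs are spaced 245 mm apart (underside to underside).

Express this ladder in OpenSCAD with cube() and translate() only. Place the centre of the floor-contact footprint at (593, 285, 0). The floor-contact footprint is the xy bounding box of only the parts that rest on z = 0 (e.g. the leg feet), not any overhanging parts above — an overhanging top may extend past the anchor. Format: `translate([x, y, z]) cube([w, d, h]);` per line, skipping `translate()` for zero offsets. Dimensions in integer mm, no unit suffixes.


translate([403, 256, 0]) cube([46, 58, 1880]);
translate([737, 256, 0]) cube([46, 58, 1880]);
translate([449, 256, 152]) cube([288, 58, 24]);
translate([449, 256, 397]) cube([288, 58, 24]);
translate([449, 256, 642]) cube([288, 58, 24]);
translate([449, 256, 887]) cube([288, 58, 24]);
translate([449, 256, 1132]) cube([288, 58, 24]);
translate([449, 256, 1377]) cube([288, 58, 24]);
translate([449, 256, 1622]) cube([288, 58, 24]);


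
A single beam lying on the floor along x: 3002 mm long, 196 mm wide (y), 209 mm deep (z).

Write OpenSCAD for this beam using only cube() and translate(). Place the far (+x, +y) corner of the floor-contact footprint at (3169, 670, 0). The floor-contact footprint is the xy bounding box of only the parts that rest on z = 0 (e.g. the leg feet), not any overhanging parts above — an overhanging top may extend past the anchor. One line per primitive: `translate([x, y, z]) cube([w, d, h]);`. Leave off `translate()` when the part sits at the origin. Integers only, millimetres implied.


translate([167, 474, 0]) cube([3002, 196, 209]);


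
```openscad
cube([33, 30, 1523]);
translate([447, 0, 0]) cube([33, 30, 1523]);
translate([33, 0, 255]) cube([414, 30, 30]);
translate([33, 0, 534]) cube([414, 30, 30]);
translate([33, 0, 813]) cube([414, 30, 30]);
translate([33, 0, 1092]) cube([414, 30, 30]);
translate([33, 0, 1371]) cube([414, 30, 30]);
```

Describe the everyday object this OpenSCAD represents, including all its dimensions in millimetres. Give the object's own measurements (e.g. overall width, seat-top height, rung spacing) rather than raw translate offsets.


A straight ladder. Two 33×30 mm vertical rails, 1523 mm tall, stand 480 mm apart (outside-to-outside) with their front faces coplanar on the −y side. 5 rungs, each 30 mm deep and 30 mm tall, span between the inner faces of the rails, front faces flush with the rails. The lowest rung's underside is at z = 255 mm and rungs are spaced 279 mm apart (underside to underside).


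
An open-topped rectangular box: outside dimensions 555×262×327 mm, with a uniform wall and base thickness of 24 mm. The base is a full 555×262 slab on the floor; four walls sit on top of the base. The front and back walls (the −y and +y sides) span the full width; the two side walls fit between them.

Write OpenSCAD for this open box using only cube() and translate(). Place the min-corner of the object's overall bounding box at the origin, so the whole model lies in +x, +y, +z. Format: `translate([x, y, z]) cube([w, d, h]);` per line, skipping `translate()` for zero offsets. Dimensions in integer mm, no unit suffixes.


cube([555, 262, 24]);
translate([0, 0, 24]) cube([555, 24, 303]);
translate([0, 238, 24]) cube([555, 24, 303]);
translate([0, 24, 24]) cube([24, 214, 303]);
translate([531, 24, 24]) cube([24, 214, 303]);


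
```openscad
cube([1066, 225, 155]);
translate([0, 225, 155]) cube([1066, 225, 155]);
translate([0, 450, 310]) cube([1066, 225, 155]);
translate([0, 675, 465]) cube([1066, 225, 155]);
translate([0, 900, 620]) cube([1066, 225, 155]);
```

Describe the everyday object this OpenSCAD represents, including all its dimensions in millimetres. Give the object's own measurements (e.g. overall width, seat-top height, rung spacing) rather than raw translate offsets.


A straight staircase of 5 solid steps. Each step is 1066 mm wide (x), 225 mm deep (y, the going) and 155 mm tall (the rise). The first step rests on the floor; each subsequent step sits one going further in +y and one rise higher in +z, directly behind and above the previous step with no overlap.


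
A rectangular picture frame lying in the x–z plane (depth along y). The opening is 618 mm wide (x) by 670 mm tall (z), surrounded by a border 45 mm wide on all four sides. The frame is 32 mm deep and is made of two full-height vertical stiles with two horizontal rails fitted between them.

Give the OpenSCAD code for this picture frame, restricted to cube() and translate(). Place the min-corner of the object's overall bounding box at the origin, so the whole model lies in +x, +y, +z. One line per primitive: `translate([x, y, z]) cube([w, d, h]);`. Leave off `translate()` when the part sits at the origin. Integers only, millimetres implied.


cube([45, 32, 760]);
translate([663, 0, 0]) cube([45, 32, 760]);
translate([45, 0, 0]) cube([618, 32, 45]);
translate([45, 0, 715]) cube([618, 32, 45]);


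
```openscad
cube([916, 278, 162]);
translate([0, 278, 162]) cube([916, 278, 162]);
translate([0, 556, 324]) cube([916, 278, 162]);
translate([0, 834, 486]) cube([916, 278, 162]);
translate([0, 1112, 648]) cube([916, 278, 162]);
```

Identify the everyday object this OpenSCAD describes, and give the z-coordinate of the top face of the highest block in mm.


A staircase. The total rise is 810 mm.

5 identical blocks, each offset up and back from the previous — a staircase. Each step is 162 mm tall and there are 5 of them, so the total rise is 5 × 162 = 810 mm.


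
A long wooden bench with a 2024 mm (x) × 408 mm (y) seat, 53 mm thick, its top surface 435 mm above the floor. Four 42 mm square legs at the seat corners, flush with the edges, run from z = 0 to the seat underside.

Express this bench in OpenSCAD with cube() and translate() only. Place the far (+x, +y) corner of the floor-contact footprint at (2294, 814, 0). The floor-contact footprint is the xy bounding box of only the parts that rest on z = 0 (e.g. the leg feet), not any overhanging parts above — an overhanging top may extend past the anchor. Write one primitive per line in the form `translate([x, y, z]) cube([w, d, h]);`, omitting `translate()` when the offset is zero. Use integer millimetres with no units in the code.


translate([270, 406, 382]) cube([2024, 408, 53]);
translate([270, 406, 0]) cube([42, 42, 382]);
translate([270, 772, 0]) cube([42, 42, 382]);
translate([2252, 406, 0]) cube([42, 42, 382]);
translate([2252, 772, 0]) cube([42, 42, 382]);


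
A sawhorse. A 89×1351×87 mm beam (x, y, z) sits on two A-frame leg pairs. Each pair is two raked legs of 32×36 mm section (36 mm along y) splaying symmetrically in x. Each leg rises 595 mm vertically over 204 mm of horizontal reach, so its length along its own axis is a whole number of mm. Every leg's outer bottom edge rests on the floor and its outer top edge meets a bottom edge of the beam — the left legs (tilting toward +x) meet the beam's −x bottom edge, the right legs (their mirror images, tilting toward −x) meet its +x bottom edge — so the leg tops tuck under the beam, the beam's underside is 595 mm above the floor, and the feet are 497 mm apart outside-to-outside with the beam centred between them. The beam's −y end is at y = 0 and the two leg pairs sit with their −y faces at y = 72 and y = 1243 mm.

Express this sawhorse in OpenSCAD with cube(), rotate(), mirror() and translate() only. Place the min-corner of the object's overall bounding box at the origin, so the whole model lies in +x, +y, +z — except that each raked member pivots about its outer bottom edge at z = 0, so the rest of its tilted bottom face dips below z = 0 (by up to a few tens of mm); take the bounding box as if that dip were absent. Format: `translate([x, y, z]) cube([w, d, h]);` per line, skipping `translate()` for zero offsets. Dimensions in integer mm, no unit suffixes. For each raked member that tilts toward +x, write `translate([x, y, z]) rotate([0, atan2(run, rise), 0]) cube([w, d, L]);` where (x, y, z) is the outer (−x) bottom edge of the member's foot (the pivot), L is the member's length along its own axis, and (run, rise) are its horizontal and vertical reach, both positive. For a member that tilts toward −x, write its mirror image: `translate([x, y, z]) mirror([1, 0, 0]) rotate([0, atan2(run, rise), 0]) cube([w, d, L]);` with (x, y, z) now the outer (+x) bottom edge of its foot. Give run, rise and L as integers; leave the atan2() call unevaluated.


translate([204, 0, 595]) cube([89, 1351, 87]);
translate([0, 72, 0]) rotate([0, atan2(204, 595), 0]) cube([32, 36, 629]);
translate([497, 72, 0]) mirror([1, 0, 0]) rotate([0, atan2(204, 595), 0]) cube([32, 36, 629]);
translate([0, 1243, 0]) rotate([0, atan2(204, 595), 0]) cube([32, 36, 629]);
translate([497, 1243, 0]) mirror([1, 0, 0]) rotate([0, atan2(204, 595), 0]) cube([32, 36, 629]);


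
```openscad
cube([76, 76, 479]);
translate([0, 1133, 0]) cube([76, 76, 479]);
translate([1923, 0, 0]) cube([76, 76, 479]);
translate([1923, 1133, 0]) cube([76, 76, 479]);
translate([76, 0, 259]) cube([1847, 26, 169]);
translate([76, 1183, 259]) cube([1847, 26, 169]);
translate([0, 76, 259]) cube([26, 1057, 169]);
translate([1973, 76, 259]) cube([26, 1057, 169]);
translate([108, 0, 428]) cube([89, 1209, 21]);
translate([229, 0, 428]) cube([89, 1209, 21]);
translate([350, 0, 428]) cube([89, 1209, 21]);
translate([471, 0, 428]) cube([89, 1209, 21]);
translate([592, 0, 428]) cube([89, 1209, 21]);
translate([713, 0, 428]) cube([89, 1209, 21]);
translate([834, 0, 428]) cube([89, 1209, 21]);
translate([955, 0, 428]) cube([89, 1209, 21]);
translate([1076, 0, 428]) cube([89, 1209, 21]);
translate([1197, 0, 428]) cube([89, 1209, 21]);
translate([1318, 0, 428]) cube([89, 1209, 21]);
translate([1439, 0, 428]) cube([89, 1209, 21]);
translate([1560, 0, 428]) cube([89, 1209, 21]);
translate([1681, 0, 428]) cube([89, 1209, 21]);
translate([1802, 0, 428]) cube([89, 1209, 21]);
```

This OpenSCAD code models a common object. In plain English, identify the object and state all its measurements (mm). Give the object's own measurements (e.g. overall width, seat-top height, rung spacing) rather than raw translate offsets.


A bed frame 1999 mm long (x) by 1209 mm wide (y). Four 76×76 mm corner posts, 479 mm tall, at the corners of the footprint. Four rails of 26 mm thickness and 169 mm height run between adjacent posts with their undersides at z = 259 mm, their outer faces flush with the outside of the frame (the two x-running rails run between the posts' inner faces; the two y-running rails run between the posts' inner faces). 15 slats, each 89 mm wide (x) and 21 mm thick, lie across the top of the two x-running rails, running the full 1209 mm width of the frame in y; along x they sit between the end posts with a 32 mm gap after the −x posts and between neighbouring slats and before the +x posts.


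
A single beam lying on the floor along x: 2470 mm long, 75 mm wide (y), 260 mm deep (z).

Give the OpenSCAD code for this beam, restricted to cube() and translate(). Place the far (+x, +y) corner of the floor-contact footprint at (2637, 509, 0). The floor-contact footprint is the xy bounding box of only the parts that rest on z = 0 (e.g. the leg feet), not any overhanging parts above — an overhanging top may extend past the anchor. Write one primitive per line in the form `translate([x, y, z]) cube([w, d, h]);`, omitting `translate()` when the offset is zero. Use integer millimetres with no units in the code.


translate([167, 434, 0]) cube([2470, 75, 260]);


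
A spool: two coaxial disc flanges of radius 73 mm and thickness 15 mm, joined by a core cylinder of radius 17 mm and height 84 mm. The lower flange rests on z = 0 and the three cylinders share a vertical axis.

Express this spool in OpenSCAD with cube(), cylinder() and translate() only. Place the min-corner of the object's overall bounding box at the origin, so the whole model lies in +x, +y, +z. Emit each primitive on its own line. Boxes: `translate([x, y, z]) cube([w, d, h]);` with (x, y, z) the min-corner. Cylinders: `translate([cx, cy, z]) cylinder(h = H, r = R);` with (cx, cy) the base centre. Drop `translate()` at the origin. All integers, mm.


translate([73, 73, 0]) cylinder(h = 15, r = 73);
translate([73, 73, 15]) cylinder(h = 84, r = 17);
translate([73, 73, 99]) cylinder(h = 15, r = 73);


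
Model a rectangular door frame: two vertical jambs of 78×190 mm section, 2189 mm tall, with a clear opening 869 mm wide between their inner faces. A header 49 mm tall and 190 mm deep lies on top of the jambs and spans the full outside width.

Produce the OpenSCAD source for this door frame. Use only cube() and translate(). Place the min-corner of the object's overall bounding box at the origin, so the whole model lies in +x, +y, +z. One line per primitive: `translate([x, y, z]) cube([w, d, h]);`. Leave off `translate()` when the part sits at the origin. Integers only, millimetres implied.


cube([78, 190, 2189]);
translate([947, 0, 0]) cube([78, 190, 2189]);
translate([0, 0, 2189]) cube([1025, 190, 49]);


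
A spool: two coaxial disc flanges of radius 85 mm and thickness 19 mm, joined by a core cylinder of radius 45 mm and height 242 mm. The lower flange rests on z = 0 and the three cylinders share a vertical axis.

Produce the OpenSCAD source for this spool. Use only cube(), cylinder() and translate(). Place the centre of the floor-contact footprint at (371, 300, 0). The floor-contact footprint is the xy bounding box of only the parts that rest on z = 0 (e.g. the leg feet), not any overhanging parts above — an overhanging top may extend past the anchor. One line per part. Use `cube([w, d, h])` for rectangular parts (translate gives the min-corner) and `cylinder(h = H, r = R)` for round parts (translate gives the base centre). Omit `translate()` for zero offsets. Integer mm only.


translate([371, 300, 0]) cylinder(h = 19, r = 85);
translate([371, 300, 19]) cylinder(h = 242, r = 45);
translate([371, 300, 261]) cylinder(h = 19, r = 85);


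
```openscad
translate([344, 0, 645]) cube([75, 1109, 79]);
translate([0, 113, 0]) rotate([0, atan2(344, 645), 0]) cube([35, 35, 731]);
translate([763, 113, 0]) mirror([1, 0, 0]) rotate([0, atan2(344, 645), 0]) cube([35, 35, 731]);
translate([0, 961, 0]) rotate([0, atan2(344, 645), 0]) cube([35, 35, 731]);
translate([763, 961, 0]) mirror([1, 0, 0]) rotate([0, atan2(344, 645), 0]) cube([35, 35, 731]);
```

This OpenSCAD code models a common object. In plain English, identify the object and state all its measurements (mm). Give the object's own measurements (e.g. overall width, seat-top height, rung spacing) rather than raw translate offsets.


A sawhorse. A 75×1109×79 mm beam (x, y, z) sits on two A-frame leg pairs. Each pair is two raked legs of 35×35 mm section (35 mm along y) splaying symmetrically in x. Each leg rises 645 mm vertically over 344 mm of horizontal reach and is 731 mm long along its own axis. Every leg's outer bottom edge rests on the floor and its outer top edge meets a bottom edge of the beam — the left legs (tilting toward +x) meet the beam's −x bottom edge, the right legs (their mirror images, tilting toward −x) meet its +x bottom edge — so the leg tops tuck under the beam, the beam's underside is 645 mm above the floor, and the feet are 763 mm apart outside-to-outside with the beam centred between them. The two leg pairs are set in 113 mm from either end of the beam.


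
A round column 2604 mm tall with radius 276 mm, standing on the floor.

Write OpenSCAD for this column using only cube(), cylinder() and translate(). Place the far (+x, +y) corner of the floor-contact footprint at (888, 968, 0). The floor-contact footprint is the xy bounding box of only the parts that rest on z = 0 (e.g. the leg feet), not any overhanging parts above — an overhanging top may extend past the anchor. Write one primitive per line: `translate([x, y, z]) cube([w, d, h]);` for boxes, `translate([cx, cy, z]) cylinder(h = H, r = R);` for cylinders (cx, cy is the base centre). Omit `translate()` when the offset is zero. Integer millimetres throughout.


translate([612, 692, 0]) cylinder(h = 2604, r = 276);


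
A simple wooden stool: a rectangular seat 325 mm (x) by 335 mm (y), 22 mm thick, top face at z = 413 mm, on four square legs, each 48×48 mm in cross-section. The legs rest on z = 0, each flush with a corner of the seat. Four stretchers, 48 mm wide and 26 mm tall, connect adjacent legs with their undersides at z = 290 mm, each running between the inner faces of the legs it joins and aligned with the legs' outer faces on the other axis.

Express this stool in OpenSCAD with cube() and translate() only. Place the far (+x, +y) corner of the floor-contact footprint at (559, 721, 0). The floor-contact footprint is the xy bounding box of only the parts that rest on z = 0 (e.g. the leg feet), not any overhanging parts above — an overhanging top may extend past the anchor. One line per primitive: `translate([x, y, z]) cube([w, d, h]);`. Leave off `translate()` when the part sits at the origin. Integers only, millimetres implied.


// leg_h = 413 - 22 = 391
// stretcher span = 325 - 2*48 = 229
translate([234, 386, 391]) cube([325, 335, 22]);
translate([234, 386, 0]) cube([48, 48, 391]);
translate([511, 386, 0]) cube([48, 48, 391]);
translate([234, 673, 0]) cube([48, 48, 391]);
translate([511, 673, 0]) cube([48, 48, 391]);
translate([282, 386, 290]) cube([229, 48, 26]);
translate([282, 673, 290]) cube([229, 48, 26]);
translate([234, 434, 290]) cube([48, 239, 26]);
translate([511, 434, 290]) cube([48, 239, 26]);


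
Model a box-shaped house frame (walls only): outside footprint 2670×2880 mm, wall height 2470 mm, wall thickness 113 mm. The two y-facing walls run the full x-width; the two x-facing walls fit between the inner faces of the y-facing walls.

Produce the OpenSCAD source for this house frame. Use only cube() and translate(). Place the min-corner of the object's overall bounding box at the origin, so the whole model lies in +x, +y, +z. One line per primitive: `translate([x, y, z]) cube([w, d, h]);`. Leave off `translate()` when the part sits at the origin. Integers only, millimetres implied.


cube([2670, 113, 2470]);
translate([0, 2767, 0]) cube([2670, 113, 2470]);
translate([0, 113, 0]) cube([113, 2654, 2470]);
translate([2557, 113, 0]) cube([113, 2654, 2470]);


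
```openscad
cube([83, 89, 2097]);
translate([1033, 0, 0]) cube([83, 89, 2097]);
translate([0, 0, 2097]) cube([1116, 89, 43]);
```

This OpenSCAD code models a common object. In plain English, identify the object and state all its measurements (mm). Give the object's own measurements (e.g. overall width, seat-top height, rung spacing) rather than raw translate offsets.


A door frame. The clear opening is 950 mm wide and 2097 mm high. Two 83 mm wide jambs, 89 mm deep, stand either side of the opening from the floor to the top of the opening. A 43 mm thick head sits across the top of both jambs, spanning the full outside width of the frame.


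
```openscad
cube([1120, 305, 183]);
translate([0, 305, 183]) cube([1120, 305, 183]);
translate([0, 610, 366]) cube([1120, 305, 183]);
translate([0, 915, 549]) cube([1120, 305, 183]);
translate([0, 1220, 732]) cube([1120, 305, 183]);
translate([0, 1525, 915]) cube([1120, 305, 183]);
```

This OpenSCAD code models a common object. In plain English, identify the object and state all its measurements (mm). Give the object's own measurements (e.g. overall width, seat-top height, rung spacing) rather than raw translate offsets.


A straight staircase of 6 solid steps. Each step is 1120 mm wide (x), 305 mm deep (y, the going) and 183 mm tall (the rise). The first step rests on the floor; each subsequent step sits one going further in +y and one rise higher in +z, directly behind and above the previous step with no overlap.


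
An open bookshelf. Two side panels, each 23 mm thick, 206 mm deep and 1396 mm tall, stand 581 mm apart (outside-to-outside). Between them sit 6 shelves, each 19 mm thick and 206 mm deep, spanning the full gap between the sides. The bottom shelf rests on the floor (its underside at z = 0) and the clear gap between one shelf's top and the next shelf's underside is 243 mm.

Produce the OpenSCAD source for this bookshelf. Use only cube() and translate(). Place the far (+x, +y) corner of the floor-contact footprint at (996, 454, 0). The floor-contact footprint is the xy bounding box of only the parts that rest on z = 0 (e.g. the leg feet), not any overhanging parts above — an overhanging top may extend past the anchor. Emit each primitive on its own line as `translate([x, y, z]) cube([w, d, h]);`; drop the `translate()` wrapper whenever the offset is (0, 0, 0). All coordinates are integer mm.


translate([415, 248, 0]) cube([23, 206, 1396]);
translate([973, 248, 0]) cube([23, 206, 1396]);
translate([438, 248, 0]) cube([535, 206, 19]);
translate([438, 248, 262]) cube([535, 206, 19]);
translate([438, 248, 524]) cube([535, 206, 19]);
translate([438, 248, 786]) cube([535, 206, 19]);
translate([438, 248, 1048]) cube([535, 206, 19]);
translate([438, 248, 1310]) cube([535, 206, 19]);


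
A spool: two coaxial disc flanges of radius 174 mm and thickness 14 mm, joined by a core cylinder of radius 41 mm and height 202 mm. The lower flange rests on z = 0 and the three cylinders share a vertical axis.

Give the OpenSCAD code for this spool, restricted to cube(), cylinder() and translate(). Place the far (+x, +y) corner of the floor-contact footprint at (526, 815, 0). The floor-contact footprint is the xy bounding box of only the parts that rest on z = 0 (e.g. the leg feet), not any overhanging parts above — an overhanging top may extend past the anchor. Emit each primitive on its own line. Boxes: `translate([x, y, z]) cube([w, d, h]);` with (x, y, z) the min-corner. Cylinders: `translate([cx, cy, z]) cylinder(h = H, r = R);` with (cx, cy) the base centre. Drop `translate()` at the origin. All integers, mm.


translate([352, 641, 0]) cylinder(h = 14, r = 174);
translate([352, 641, 14]) cylinder(h = 202, r = 41);
translate([352, 641, 216]) cylinder(h = 14, r = 174);


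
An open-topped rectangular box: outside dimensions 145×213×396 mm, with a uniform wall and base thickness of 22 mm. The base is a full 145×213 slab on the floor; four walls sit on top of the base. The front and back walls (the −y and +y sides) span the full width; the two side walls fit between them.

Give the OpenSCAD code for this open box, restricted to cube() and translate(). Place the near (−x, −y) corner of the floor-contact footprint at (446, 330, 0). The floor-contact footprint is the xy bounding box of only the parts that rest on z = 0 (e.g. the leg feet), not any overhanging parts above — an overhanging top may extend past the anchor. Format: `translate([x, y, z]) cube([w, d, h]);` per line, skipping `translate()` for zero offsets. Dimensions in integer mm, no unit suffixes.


translate([446, 330, 0]) cube([145, 213, 22]);
translate([446, 330, 22]) cube([145, 22, 374]);
translate([446, 521, 22]) cube([145, 22, 374]);
translate([446, 352, 22]) cube([22, 169, 374]);
translate([569, 352, 22]) cube([22, 169, 374]);


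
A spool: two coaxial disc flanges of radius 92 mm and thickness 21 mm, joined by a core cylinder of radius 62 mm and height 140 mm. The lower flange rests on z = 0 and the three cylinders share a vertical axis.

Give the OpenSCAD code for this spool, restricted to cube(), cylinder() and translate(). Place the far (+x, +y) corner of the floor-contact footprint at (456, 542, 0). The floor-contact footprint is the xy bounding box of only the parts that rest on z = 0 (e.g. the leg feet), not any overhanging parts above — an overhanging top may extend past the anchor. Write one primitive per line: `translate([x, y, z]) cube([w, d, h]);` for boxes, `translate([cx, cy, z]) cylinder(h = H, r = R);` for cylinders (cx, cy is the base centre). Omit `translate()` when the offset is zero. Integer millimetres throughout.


translate([364, 450, 0]) cylinder(h = 21, r = 92);
translate([364, 450, 21]) cylinder(h = 140, r = 62);
translate([364, 450, 161]) cylinder(h = 21, r = 92);


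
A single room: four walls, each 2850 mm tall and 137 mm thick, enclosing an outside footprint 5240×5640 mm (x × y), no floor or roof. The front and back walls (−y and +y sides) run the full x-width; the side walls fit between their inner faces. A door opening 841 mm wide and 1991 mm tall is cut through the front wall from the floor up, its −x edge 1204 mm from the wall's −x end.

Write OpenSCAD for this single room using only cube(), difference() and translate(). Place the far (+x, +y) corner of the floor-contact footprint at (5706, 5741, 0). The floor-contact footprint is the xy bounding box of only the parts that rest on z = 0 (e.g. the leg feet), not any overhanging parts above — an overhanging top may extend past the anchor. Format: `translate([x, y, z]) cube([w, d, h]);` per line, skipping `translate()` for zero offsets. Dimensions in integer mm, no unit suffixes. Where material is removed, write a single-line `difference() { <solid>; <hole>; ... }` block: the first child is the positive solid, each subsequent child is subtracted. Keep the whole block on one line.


difference() { translate([466, 101, 0]) cube([5240, 137, 2850]); translate([1670, 101, 0]) cube([841, 137, 1991]); }
translate([466, 5604, 0]) cube([5240, 137, 2850]);
translate([466, 238, 0]) cube([137, 5366, 2850]);
translate([5569, 238, 0]) cube([137, 5366, 2850]);


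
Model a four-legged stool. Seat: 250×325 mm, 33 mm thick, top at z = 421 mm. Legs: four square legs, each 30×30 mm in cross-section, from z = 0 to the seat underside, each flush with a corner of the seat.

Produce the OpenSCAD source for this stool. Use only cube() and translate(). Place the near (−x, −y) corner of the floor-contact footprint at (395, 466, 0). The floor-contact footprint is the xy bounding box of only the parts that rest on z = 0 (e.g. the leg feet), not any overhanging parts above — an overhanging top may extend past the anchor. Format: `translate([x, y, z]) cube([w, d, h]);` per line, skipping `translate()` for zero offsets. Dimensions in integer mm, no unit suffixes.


translate([395, 466, 388]) cube([250, 325, 33]);
translate([395, 466, 0]) cube([30, 30, 388]);
translate([615, 466, 0]) cube([30, 30, 388]);
translate([395, 761, 0]) cube([30, 30, 388]);
translate([615, 761, 0]) cube([30, 30, 388]);


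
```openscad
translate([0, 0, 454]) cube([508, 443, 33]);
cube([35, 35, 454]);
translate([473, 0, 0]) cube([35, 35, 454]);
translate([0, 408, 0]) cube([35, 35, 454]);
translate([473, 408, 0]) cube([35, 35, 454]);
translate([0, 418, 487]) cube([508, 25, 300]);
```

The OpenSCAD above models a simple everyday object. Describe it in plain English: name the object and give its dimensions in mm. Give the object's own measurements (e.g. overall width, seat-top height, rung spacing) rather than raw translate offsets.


A chair. The seat is a 508×443×33 mm slab with its top at z = 487 mm, on four 35×35 mm corner legs (flush with the seat edges, standing on z = 0). A flat backrest 25 mm thick, 300 mm tall, spans the full seat width and rises from the seat top along its +y edge, rear face flush with the rear of the seat.


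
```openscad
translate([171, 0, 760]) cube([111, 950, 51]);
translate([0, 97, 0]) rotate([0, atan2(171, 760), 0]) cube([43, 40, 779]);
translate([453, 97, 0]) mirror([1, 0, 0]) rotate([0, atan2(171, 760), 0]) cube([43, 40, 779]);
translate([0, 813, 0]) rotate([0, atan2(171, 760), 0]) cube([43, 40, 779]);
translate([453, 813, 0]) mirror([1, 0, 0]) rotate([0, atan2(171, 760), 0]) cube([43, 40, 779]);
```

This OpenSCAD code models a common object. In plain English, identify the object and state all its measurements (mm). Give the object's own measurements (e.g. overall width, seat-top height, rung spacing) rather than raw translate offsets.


A sawhorse. A 111×950×51 mm beam (x, y, z) sits on two A-frame leg pairs. Each pair is two raked legs of 43×40 mm section (40 mm along y) splaying symmetrically in x. Each leg rises 760 mm vertically over 171 mm of horizontal reach and is 779 mm long along its own axis. Every leg's outer bottom edge rests on the floor and its outer top edge meets a bottom edge of the beam — the left legs (tilting toward +x) meet the beam's −x bottom edge, the right legs (their mirror images, tilting toward −x) meet its +x bottom edge — so the leg tops tuck under the beam, the beam's underside is 760 mm above the floor, and the feet are 453 mm apart outside-to-outside with the beam centred between them. The two leg pairs are set in 97 mm from either end of the beam.


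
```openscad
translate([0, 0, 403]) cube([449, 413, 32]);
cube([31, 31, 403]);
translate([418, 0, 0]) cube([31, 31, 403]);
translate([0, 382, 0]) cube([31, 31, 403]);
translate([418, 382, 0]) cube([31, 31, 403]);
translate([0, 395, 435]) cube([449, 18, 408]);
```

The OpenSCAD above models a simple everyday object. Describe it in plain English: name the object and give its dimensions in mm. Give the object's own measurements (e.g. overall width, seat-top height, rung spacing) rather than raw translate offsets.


A chair. The seat is a 449×413×32 mm slab with its top at z = 435 mm, on four 31×31 mm corner legs (flush with the seat edges, standing on z = 0). A flat backrest 18 mm thick, 408 mm tall, spans the full seat width and rises from the seat top along its +y edge, rear face flush with the rear of the seat.


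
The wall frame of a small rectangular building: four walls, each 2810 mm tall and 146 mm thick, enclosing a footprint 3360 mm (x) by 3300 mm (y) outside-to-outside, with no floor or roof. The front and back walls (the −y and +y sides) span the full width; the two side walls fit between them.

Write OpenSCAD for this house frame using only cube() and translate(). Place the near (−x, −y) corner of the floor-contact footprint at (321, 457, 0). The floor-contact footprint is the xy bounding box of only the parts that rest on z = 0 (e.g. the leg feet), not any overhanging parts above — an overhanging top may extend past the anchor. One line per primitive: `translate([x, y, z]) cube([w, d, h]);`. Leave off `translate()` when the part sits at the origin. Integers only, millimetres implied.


translate([321, 457, 0]) cube([3360, 146, 2810]);
translate([321, 3611, 0]) cube([3360, 146, 2810]);
translate([321, 603, 0]) cube([146, 3008, 2810]);
translate([3535, 603, 0]) cube([146, 3008, 2810]);


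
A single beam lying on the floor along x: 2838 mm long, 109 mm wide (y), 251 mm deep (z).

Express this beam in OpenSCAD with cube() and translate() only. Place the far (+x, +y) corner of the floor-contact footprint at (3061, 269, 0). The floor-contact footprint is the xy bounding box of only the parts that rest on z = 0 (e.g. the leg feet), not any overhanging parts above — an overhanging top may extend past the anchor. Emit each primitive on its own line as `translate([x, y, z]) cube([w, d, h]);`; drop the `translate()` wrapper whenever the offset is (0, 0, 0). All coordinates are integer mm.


translate([223, 160, 0]) cube([2838, 109, 251]);


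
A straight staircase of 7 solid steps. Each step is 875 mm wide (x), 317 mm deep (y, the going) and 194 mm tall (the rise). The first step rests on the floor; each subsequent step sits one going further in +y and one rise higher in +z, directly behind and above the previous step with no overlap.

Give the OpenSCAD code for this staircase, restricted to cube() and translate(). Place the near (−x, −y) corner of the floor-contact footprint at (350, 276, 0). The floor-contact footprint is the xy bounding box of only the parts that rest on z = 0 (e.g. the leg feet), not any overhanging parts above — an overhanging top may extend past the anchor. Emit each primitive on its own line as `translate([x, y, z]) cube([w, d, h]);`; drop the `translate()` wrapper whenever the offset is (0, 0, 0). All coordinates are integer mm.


translate([350, 276, 0]) cube([875, 317, 194]);
translate([350, 593, 194]) cube([875, 317, 194]);
translate([350, 910, 388]) cube([875, 317, 194]);
translate([350, 1227, 582]) cube([875, 317, 194]);
translate([350, 1544, 776]) cube([875, 317, 194]);
translate([350, 1861, 970]) cube([875, 317, 194]);
translate([350, 2178, 1164]) cube([875, 317, 194]);


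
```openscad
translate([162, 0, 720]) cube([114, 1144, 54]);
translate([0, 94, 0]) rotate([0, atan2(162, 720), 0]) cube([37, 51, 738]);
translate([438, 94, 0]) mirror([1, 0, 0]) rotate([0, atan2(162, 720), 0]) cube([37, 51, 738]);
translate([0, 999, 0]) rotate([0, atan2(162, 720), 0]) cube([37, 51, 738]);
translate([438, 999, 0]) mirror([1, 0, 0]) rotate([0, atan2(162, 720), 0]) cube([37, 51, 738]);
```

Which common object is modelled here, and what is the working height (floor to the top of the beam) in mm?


A sawhorse. The overall height is 774 mm.

A beam across two mirrored pairs of raked legs — a sawhorse. The beam's underside is at z = 720 (matching the legs' vertical rise in atan2(162, 720)) and the beam is 54 mm tall, so its top is at 720 + 54 = 774 mm. The raked legs top out at the beam's underside, so that is the highest point.


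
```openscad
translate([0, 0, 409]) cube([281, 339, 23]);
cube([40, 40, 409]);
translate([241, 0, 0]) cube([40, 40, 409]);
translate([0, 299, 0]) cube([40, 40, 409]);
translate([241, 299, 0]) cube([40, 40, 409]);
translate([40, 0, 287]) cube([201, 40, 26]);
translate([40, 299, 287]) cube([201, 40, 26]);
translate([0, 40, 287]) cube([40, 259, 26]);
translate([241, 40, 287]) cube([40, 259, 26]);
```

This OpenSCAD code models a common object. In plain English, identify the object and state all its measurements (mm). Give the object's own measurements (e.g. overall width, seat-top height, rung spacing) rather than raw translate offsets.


A four-legged stool. The seat is a 281×339×23 mm slab whose top surface is at z = 432 mm; four square legs, each 40×40 mm in cross-section, run from the floor (z = 0) to the underside of the seat, each flush with a corner of the seat. Four stretchers, 40 mm wide and 26 mm tall, connect adjacent legs with their undersides at z = 287 mm, each running between the inner faces of the legs it joins and aligned with the legs' outer faces on the other axis.


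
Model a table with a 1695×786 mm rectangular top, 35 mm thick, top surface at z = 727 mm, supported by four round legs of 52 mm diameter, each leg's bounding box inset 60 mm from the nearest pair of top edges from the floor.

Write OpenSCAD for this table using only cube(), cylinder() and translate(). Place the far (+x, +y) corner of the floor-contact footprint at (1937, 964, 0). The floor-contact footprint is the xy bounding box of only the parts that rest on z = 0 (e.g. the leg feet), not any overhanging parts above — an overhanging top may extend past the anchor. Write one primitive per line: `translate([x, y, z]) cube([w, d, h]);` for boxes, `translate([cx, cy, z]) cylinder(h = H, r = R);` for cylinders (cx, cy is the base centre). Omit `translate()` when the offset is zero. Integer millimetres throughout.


translate([302, 238, 692]) cube([1695, 786, 35]);
translate([388, 324, 0]) cylinder(h = 692, r = 26);
translate([1911, 324, 0]) cylinder(h = 692, r = 26);
translate([388, 938, 0]) cylinder(h = 692, r = 26);
translate([1911, 938, 0]) cylinder(h = 692, r = 26);


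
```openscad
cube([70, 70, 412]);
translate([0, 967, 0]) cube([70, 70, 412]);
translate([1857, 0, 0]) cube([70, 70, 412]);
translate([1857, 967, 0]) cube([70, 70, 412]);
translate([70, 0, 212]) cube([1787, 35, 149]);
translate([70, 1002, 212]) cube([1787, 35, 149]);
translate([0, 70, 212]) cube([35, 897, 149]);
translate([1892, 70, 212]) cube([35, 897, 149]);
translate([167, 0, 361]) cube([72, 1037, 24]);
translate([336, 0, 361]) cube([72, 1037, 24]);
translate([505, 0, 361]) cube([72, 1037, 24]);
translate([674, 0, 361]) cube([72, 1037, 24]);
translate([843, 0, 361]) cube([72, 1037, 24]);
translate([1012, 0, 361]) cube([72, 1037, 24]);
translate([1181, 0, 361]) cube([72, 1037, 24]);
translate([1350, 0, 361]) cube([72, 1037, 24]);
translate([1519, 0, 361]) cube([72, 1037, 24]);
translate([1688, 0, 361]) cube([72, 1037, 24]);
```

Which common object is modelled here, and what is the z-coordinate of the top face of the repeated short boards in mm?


A bed frame. The slat-top height is 385 mm.

Four posts, four rails, and a row of slats — a bed frame. Slats sit on the rails at z = 212 + 149 = 361; with slat thickness 24, the top is 385 mm.


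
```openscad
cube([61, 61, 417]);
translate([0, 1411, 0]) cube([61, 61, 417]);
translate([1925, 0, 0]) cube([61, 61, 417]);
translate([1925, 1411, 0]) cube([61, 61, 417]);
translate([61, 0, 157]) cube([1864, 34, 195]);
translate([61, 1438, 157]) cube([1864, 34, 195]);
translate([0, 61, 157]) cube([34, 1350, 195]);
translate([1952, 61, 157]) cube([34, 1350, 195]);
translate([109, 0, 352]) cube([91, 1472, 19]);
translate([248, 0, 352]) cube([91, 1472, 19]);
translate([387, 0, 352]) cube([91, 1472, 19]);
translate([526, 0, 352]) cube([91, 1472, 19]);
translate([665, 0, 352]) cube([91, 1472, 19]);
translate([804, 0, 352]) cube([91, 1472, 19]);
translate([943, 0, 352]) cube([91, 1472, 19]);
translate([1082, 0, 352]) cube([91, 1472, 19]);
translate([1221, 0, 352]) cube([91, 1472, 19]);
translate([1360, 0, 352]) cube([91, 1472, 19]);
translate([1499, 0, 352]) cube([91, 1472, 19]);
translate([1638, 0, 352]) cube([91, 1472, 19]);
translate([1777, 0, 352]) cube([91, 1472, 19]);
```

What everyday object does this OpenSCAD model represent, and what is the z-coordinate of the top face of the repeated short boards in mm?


A bed frame. The slat-top height is 371 mm.

Four posts, four rails, and a row of slats — a bed frame. Slats sit on the rails at z = 157 + 195 = 352; with slat thickness 19, the top is 371 mm.
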